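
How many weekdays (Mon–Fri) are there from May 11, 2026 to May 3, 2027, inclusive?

May 11, 2026 is a Monday.
From May 11, 2026 to May 3, 2027 is 358 days inclusive.
358 = 7 × 51 + 1, so there are 51 full weeks plus 1 extra day.
Each full week contributes 5 weekdays (Mon–Fri): 51 × 5 = 255.
The 1 extra day is Monday — 1 of them qualifies.
Total: 255 + 1 = 256.

256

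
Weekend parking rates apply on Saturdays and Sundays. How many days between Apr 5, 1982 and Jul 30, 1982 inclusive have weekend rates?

32

Apr 5, 1982 is a Monday.
The range spans 117 days (inclusive of both endpoints).
117 = 7 × 16 + 5, so there are 16 full weeks plus 5 extra days.
Each full week contributes 2 weekend days (Sat, Sun): 16 × 2 = 32.
The 5 extra days are Mon, Tue, Wed, Thu, Fri — none qualify.
Total: 32 + 0 = 32.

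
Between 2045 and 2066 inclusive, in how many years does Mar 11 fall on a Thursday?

Day of week of March 11 in each year:
2045: Sat, 2046: Sun, 2047: Mon, 2048: Wed, 2049: Thu ✓, 2050: Fri, 2051: Sat, 2052: Mon, 2053: Tue, 2054: Wed, 2055: Thu ✓, 2056: Sat, 2057: Sun, 2058: Mon, 2059: Tue, 2060: Thu ✓, 2061: Fri, 2062: Sat, 2063: Sun, 2064: Tue, 2065: Wed, 2066: Thu ✓
Thursdays: 2049, 2055, 2060, 2066.

4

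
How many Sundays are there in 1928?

1 January 1928 is a Sunday.
From 1 January 1928 to 31 December 1928 is 366 days inclusive.
366 = 7 × 52 + 2, so there are 52 full weeks plus 2 extra days.
Each full week contributes one Sunday: 52 so far.
The 2 extra days are Sun, Mon — 1 of them qualifies.
Total: 52 + 1 = 53.

53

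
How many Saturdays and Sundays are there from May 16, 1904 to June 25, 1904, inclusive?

11

May 16, 1904 is a Monday.
The range spans 41 days (inclusive of both endpoints).
41 = 7 × 5 + 6, so there are 5 full weeks plus 6 extra days.
Each full week contributes 2 weekend days (Sat, Sun): 5 × 2 = 10.
The 6 extra days are Monday, Tuesday, Wednesday, Thursday, Friday, Saturday — 1 of them qualifies.
Total: 10 + 1 = 11.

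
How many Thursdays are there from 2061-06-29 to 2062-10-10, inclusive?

2061-06-29 is a Wednesday.
From 2061-06-29 to 2062-10-10 is 469 days inclusive.
469 = 7 × 67, so the span is exactly 67 full weeks.
Each full week contributes one Thursday: 67 so far.

67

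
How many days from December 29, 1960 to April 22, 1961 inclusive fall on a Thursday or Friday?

34

December 29, 1960 is a Thursday.
That's 115 days from start to end, counting both.
115 = 7 × 16 + 3, so there are 16 full weeks plus 3 extra days.
Each full week contributes 2 days from the set (Thu, Fri): 16 × 2 = 32.
The 3 extra days are Thu, Fri, Sat — 2 of them qualify.
Total: 32 + 2 = 34.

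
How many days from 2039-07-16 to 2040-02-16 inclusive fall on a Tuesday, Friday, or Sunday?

92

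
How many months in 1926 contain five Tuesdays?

4

A month has five Tuesdays exactly when Tuesday falls within its first (length − 28) days.
Jan: 31 days, starts Fri → 5 of Fri, Sat, Sun
Feb: 28 days, starts Mon → 5 of (none)
Mar: 31 days, starts Mon → 5 of Mon, Tue, Wed ✓
Apr: 30 days, starts Thu → 5 of Thu, Fri
May: 31 days, starts Sat → 5 of Sat, Sun, Mon
Jun: 30 days, starts Tue → 5 of Tue, Wed ✓
Jul: 31 days, starts Thu → 5 of Thu, Fri, Sat
Aug: 31 days, starts Sun → 5 of Sun, Mon, Tue ✓
Sep: 30 days, starts Wed → 5 of Wed, Thu
Oct: 31 days, starts Fri → 5 of Fri, Sat, Sun
Nov: 30 days, starts Mon → 5 of Mon, Tue ✓
Dec: 31 days, starts Wed → 5 of Wed, Thu, Fri
Months with five Tuesdays: Mar, Jun, Aug, Nov.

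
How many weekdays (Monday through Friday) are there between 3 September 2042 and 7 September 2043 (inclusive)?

264 weekdays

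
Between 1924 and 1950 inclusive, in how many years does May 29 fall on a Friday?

Day of week of May 29 in each year:
1924: Thu, 1925: Fri ✓, 1926: Sat, 1927: Sun, 1928: Tue, 1929: Wed, 1930: Thu, 1931: Fri ✓, 1932: Sun, 1933: Mon, 1934: Tue, 1935: Wed, 1936: Fri ✓, 1937: Sat, 1938: Sun, 1939: Mon, 1940: Wed, 1941: Thu, 1942: Fri ✓, 1943: Sat, 1944: Mon, 1945: Tue, 1946: Wed, 1947: Thu, 1948: Sat, 1949: Sun, 1950: Mon
Fridays: 1925, 1931, 1936, 1942.

4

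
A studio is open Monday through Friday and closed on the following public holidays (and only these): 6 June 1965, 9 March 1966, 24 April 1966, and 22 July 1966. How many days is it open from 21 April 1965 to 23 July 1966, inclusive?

326 business days

21 April 1965 is a Wednesday.
From 21 April 1965 to 23 July 1966 is 459 days inclusive.
459 = 7 × 65 + 4, so there are 65 full weeks plus 4 extra days.
Each full week contributes 5 weekdays (Mon–Fri): 65 × 5 = 325.
The 4 extra days are Wednesday, Thursday, Friday, Saturday — 3 of them qualify.
Total: 325 + 3 = 328.
Holidays: 6 June 1965 (Sun); 9 March 1966 (Wed); 24 April 1966 (Sun); 22 July 1966 (Fri).
2 of the 4 holidays fall on weekdays; the rest are weekends and were already excluded.
Business days: 328 − 2 = 326.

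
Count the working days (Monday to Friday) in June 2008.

21

June 1, 2008 is a Sunday.
That's 30 days from start to end, counting both.
30 = 7 × 4 + 2, so there are 4 full weeks plus 2 extra days.
Each full week contributes 5 weekdays (Mon–Fri): 4 × 5 = 20.
The 2 extra days are Sun, Mon — 1 of them qualifies.
Total: 20 + 1 = 21.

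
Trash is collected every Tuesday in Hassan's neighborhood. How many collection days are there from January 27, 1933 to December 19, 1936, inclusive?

203 Tuesdays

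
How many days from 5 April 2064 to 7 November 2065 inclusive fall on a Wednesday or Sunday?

166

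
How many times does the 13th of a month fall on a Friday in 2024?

The 13th falls on a Friday when the month's 13th has weekday Fri.
Jan 13 is Sat; Feb 13 is Tue; Mar 13 is Wed; Apr 13 is Sat; May 13 is Mon; Jun 13 is Thu; Jul 13 is Sat; Aug 13 is Tue; Sep 13 is Fri ✓; Oct 13 is Sun; Nov 13 is Wed; Dec 13 is Fri ✓.
Friday the 13ths: Sep, Dec.

2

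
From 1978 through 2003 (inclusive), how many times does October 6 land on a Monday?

4

Day of week of October 6 in each year:
1978: Fri, 1979: Sat, 1980: Mon ✓, 1981: Tue, 1982: Wed, 1983: Thu, 1984: Sat, 1985: Sun, 1986: Mon ✓, 1987: Tue, 1988: Thu, 1989: Fri, 1990: Sat, 1991: Sun, 1992: Tue, 1993: Wed, 1994: Thu, 1995: Fri, 1996: Sun, 1997: Mon ✓, 1998: Tue, 1999: Wed, 2000: Fri, 2001: Sat, 2002: Sun, 2003: Mon ✓
Mondays: 1980, 1986, 1997, 2003.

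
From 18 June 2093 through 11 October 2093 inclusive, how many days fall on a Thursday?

17 Thursdays

18 June 2093 is a Thursday.
The range spans 116 days (inclusive of both endpoints).
116 = 7 × 16 + 4, so there are 16 full weeks plus 4 extra days.
Each full week contributes one Thursday: 16 so far.
The 4 extra days are Thu, Fri, Sat, Sun — 1 of them qualifies.
Total: 16 + 1 = 17.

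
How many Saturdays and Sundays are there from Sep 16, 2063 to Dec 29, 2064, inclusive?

135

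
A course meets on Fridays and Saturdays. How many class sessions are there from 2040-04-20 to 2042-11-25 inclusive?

272

2040-04-20 is a Friday.
From 2040-04-20 to 2042-11-25 is 950 days inclusive.
950 = 7 × 135 + 5, so there are 135 full weeks plus 5 extra days.
Each full week contributes 2 days from the set (Fri, Sat): 135 × 2 = 270.
The 5 extra days are Friday, Saturday, Sunday, Monday, Tuesday — 2 of them qualify.
Total: 270 + 2 = 272.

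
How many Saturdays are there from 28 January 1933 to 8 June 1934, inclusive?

28 January 1933 is a Saturday.
That's 497 days from start to end, counting both.
497 = 7 × 71, so the span is exactly 71 full weeks.
Each full week contributes one Saturday: 71 so far.
Total: 71.

71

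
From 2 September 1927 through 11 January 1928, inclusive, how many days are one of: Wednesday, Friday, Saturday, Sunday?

76

2 September 1927 is a Friday.
From 2 September 1927 to 11 January 1928 is 132 days inclusive.
132 = 7 × 18 + 6, so there are 18 full weeks plus 6 extra days.
Each full week contributes 4 days from the set (Wed, Fri, Sat, Sun): 18 × 4 = 72.
The 6 extra days are Friday, Saturday, Sunday, Monday, Tuesday, Wednesday — 4 of them qualify.
Total: 72 + 4 = 76.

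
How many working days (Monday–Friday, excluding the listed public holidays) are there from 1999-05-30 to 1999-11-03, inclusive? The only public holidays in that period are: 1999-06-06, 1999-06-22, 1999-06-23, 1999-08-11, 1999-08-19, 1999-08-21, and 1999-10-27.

108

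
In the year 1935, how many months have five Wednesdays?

4

A month has five Wednesdays exactly when Wednesday falls within its first (length − 28) days.
Jan: 31 days, starts Tue → 5 of Tue, Wed, Thu ✓
Feb: 28 days, starts Fri → 5 of (none)
Mar: 31 days, starts Fri → 5 of Fri, Sat, Sun
Apr: 30 days, starts Mon → 5 of Mon, Tue
May: 31 days, starts Wed → 5 of Wed, Thu, Fri ✓
Jun: 30 days, starts Sat → 5 of Sat, Sun
Jul: 31 days, starts Mon → 5 of Mon, Tue, Wed ✓
Aug: 31 days, starts Thu → 5 of Thu, Fri, Sat
Sep: 30 days, starts Sun → 5 of Sun, Mon
Oct: 31 days, starts Tue → 5 of Tue, Wed, Thu ✓
Nov: 30 days, starts Fri → 5 of Fri, Sat
Dec: 31 days, starts Sun → 5 of Sun, Mon, Tue
Months with five Wednesdays: Jan, May, Jul, Oct.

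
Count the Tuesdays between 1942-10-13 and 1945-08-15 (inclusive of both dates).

149

1942-10-13 is a Tuesday.
From 1942-10-13 to 1945-08-15 is 1038 days inclusive.
1038 = 7 × 148 + 2, so there are 148 full weeks plus 2 extra days.
Each full week contributes one Tuesday: 148 so far.
The 2 extra days are Tue, Wed — 1 of them qualifies.
Total: 148 + 1 = 149.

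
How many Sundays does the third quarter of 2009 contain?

13

July 1, 2009 is a Wednesday.
From July 1, 2009 to September 30, 2009 is 92 days inclusive.
92 = 7 × 13 + 1, so there are 13 full weeks plus 1 extra day.
Each full week contributes one Sunday: 13 so far.
The 1 extra day is Wednesday — none qualify.
Total: 13 + 0 = 13.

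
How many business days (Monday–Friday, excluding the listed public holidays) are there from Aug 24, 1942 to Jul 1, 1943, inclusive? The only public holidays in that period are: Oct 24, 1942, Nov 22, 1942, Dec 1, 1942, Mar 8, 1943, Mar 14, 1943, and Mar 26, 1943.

221

Aug 24, 1942 is a Monday.
The range spans 312 days (inclusive of both endpoints).
312 = 7 × 44 + 4, so there are 44 full weeks plus 4 extra days.
Each full week contributes 5 weekdays (Mon–Fri): 44 × 5 = 220.
The 4 extra days are Mon, Tue, Wed, Thu — 4 of them qualify.
Total: 220 + 4 = 224.
Holidays: Oct 24, 1942 (Sat); Nov 22, 1942 (Sun); Dec 1, 1942 (Tue); Mar 8, 1943 (Mon); Mar 14, 1943 (Sun); Mar 26, 1943 (Fri).
3 of the 6 holidays fall on weekdays; the rest are weekends and were already excluded.
Business days: 224 − 3 = 221.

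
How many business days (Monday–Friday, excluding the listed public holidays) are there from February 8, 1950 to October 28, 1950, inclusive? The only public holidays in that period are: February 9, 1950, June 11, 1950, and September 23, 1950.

187 business days

February 8, 1950 is a Wednesday.
The range spans 263 days (inclusive of both endpoints).
263 = 7 × 37 + 4, so there are 37 full weeks plus 4 extra days.
Each full week contributes 5 weekdays (Mon–Fri): 37 × 5 = 185.
The 4 extra days are Wed, Thu, Fri, Sat — 3 of them qualify.
Total: 185 + 3 = 188.
Holidays: February 9, 1950 (Thu); June 11, 1950 (Sun); September 23, 1950 (Sat).
1 of the 3 holidays fall on weekdays; the rest are weekends and were already excluded.
Business days: 188 − 1 = 187.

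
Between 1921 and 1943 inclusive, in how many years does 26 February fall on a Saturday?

Day of week of February 26 in each year:
1921: Sat ✓, 1922: Sun, 1923: Mon, 1924: Tue, 1925: Thu, 1926: Fri, 1927: Sat ✓, 1928: Sun, 1929: Tue, 1930: Wed, 1931: Thu, 1932: Fri, 1933: Sun, 1934: Mon, 1935: Tue, 1936: Wed, 1937: Fri, 1938: Sat ✓, 1939: Sun, 1940: Mon, 1941: Wed, 1942: Thu, 1943: Fri
Saturdays: 1921, 1927, 1938.

3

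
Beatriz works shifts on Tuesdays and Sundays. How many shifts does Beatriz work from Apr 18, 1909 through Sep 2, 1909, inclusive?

40

Apr 18, 1909 is a Sunday.
From Apr 18, 1909 to Sep 2, 1909 is 138 days inclusive.
138 = 7 × 19 + 5, so there are 19 full weeks plus 5 extra days.
Each full week contributes 2 days from the set (Tue, Sun): 19 × 2 = 38.
The 5 extra days are Sun, Mon, Tue, Wed, Thu — 2 of them qualify.
Total: 38 + 2 = 40.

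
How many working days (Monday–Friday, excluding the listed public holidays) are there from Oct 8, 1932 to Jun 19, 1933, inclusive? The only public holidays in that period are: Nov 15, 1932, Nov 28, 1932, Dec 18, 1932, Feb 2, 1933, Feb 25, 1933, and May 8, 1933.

177

Oct 8, 1932 is a Saturday.
That's 255 days from start to end, counting both.
255 = 7 × 36 + 3, so there are 36 full weeks plus 3 extra days.
Each full week contributes 5 weekdays (Mon–Fri): 36 × 5 = 180.
The 3 extra days are Saturday, Sunday, Monday — 1 of them qualifies.
Total: 180 + 1 = 181.
Holidays: Nov 15, 1932 (Tue); Nov 28, 1932 (Mon); Dec 18, 1932 (Sun); Feb 2, 1933 (Thu); Feb 25, 1933 (Sat); May 8, 1933 (Mon).
4 of the 6 holidays fall on weekdays; the rest are weekends and were already excluded.
Business days: 181 − 4 = 177.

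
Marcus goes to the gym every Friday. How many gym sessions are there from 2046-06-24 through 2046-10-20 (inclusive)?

2046-06-24 is a Sunday.
The range spans 119 days (inclusive of both endpoints).
119 = 7 × 17, so the span is exactly 17 full weeks.
Each full week contributes one Friday: 17 so far.

17 Fridays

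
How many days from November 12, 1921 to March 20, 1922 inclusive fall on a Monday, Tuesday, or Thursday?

November 12, 1921 is a Saturday.
That's 129 days from start to end, counting both.
129 = 7 × 18 + 3, so there are 18 full weeks plus 3 extra days.
Each full week contributes 3 days from the set (Mon, Tue, Thu): 18 × 3 = 54.
The 3 extra days are Saturday, Sunday, Monday — 1 of them qualifies.
Total: 54 + 1 = 55.

55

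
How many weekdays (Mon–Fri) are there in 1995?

260

Jan 1, 1995 is a Sunday.
From Jan 1, 1995 to Dec 31, 1995 is 365 days inclusive.
365 = 7 × 52 + 1, so there are 52 full weeks plus 1 extra day.
Each full week contributes 5 weekdays (Mon–Fri): 52 × 5 = 260.
The 1 extra day is Sun — none qualify.
Total: 260 + 0 = 260.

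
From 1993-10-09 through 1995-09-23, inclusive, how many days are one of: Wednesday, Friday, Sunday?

306

1993-10-09 is a Saturday.
That's 715 days from start to end, counting both.
715 = 7 × 102 + 1, so there are 102 full weeks plus 1 extra day.
Each full week contributes 3 days from the set (Wed, Fri, Sun): 102 × 3 = 306.
The 1 extra day is Saturday — none qualify.
Total: 306 + 0 = 306.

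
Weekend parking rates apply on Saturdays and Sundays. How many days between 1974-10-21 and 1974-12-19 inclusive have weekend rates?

1974-10-21 is a Monday.
That's 60 days from start to end, counting both.
60 = 7 × 8 + 4, so there are 8 full weeks plus 4 extra days.
Each full week contributes 2 weekend days (Sat, Sun): 8 × 2 = 16.
The 4 extra days are Monday, Tuesday, Wednesday, Thursday — none qualify.
Total: 16 + 0 = 16.

16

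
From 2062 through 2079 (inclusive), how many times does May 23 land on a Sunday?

Day of week of May 23 in each year:
2062: Tue, 2063: Wed, 2064: Fri, 2065: Sat, 2066: Sun ✓, 2067: Mon, 2068: Wed, 2069: Thu, 2070: Fri, 2071: Sat, 2072: Mon, 2073: Tue, 2074: Wed, 2075: Thu, 2076: Sat, 2077: Sun ✓, 2078: Mon, 2079: Tue
Sundays: 2066, 2077.

2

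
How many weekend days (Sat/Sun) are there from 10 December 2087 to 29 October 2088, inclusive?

92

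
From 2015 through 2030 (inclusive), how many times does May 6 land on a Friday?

2

Day of week of May 6 in each year:
2015: Wed, 2016: Fri ✓, 2017: Sat, 2018: Sun, 2019: Mon, 2020: Wed, 2021: Thu, 2022: Fri ✓, 2023: Sat, 2024: Mon, 2025: Tue, 2026: Wed, 2027: Thu, 2028: Sat, 2029: Sun, 2030: Mon
Fridays: 2016, 2022.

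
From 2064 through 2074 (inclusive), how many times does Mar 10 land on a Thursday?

2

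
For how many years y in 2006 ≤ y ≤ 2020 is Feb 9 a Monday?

2

Day of week of February 9 in each year:
2006: Thu, 2007: Fri, 2008: Sat, 2009: Mon ✓, 2010: Tue, 2011: Wed, 2012: Thu, 2013: Sat, 2014: Sun, 2015: Mon ✓, 2016: Tue, 2017: Thu, 2018: Fri, 2019: Sat, 2020: Sun
Mondays: 2009, 2015.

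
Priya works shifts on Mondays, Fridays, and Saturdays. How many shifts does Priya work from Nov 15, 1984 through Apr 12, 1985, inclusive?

Nov 15, 1984 is a Thursday.
From Nov 15, 1984 to Apr 12, 1985 is 149 days inclusive.
149 = 7 × 21 + 2, so there are 21 full weeks plus 2 extra days.
Each full week contributes 3 days from the set (Mon, Fri, Sat): 21 × 3 = 63.
The 2 extra days are Thursday, Friday — 1 of them qualifies.
Total: 63 + 1 = 64.

64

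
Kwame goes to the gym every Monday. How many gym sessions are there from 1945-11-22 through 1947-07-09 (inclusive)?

1945-11-22 is a Thursday.
The range spans 595 days (inclusive of both endpoints).
595 = 7 × 85, so the span is exactly 85 full weeks.
Each full week contributes one Monday: 85 so far.
Total: 85.

85 Mondays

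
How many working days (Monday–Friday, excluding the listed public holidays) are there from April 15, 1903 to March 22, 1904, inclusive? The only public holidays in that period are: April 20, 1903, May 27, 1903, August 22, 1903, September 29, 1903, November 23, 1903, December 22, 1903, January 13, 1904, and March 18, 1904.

April 15, 1903 is a Wednesday.
The range spans 343 days (inclusive of both endpoints).
343 = 7 × 49, so the span is exactly 49 full weeks.
Each full week contributes 5 weekdays (Mon–Fri): 49 × 5 = 245.
Total: 245.
Holidays: April 20, 1903 (Mon); May 27, 1903 (Wed); August 22, 1903 (Sat); September 29, 1903 (Tue); November 23, 1903 (Mon); December 22, 1903 (Tue); January 13, 1904 (Wed); March 18, 1904 (Fri).
7 of the 8 holidays fall on weekdays; the rest are weekends and were already excluded.
Business days: 245 − 7 = 238.

238 working days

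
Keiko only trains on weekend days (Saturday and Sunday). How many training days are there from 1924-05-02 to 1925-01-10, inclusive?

1924-05-02 is a Friday.
That's 254 days from start to end, counting both.
254 = 7 × 36 + 2, so there are 36 full weeks plus 2 extra days.
Each full week contributes 2 weekend days (Sat, Sun): 36 × 2 = 72.
The 2 extra days are Friday, Saturday — 1 of them qualifies.
Total: 72 + 1 = 73.

73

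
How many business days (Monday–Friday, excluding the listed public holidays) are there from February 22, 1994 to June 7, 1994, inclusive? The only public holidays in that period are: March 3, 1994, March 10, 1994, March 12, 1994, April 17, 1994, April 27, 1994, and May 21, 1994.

73

February 22, 1994 is a Tuesday.
That's 106 days from start to end, counting both.
106 = 7 × 15 + 1, so there are 15 full weeks plus 1 extra day.
Each full week contributes 5 weekdays (Mon–Fri): 15 × 5 = 75.
The 1 extra day is Tue — 1 of them qualifies.
Total: 75 + 1 = 76.
Holidays: March 3, 1994 (Thu); March 10, 1994 (Thu); March 12, 1994 (Sat); April 17, 1994 (Sun); April 27, 1994 (Wed); May 21, 1994 (Sat).
3 of the 6 holidays fall on weekdays; the rest are weekends and were already excluded.
Business days: 76 − 3 = 73.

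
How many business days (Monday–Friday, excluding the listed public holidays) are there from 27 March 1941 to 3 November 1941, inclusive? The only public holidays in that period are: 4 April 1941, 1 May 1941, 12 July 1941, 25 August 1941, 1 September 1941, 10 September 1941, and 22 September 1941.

152 business days

27 March 1941 is a Thursday.
That's 222 days from start to end, counting both.
222 = 7 × 31 + 5, so there are 31 full weeks plus 5 extra days.
Each full week contributes 5 weekdays (Mon–Fri): 31 × 5 = 155.
The 5 extra days are Thu, Fri, Sat, Sun, Mon — 3 of them qualify.
Total: 155 + 3 = 158.
Holidays: 4 April 1941 (Fri); 1 May 1941 (Thu); 12 July 1941 (Sat); 25 August 1941 (Mon); 1 September 1941 (Mon); 10 September 1941 (Wed); 22 September 1941 (Mon).
6 of the 7 holidays fall on weekdays; the rest are weekends and were already excluded.
Business days: 158 − 6 = 152.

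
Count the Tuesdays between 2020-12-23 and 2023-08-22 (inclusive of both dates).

139

2020-12-23 is a Wednesday.
The range spans 973 days (inclusive of both endpoints).
973 = 7 × 139, so the span is exactly 139 full weeks.
Each full week contributes one Tuesday: 139 so far.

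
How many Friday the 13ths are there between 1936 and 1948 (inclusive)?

21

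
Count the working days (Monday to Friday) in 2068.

261 weekdays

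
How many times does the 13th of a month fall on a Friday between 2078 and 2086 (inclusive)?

Friday-the-13ths by year:
2078: May
2079: Jan, Oct
2080: Sep, Dec
2081: Jun
2082: Feb, Mar, Nov
2083: Aug
2084: Oct
2085: Apr, Jul
2086: Sep, Dec

15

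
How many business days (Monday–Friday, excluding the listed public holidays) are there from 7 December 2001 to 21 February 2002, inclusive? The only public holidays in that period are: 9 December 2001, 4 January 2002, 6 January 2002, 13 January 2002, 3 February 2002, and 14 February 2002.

53

7 December 2001 is a Friday.
From 7 December 2001 to 21 February 2002 is 77 days inclusive.
77 = 7 × 11, so the span is exactly 11 full weeks.
Each full week contributes 5 weekdays (Mon–Fri): 11 × 5 = 55.
Holidays: 9 December 2001 (Sun); 4 January 2002 (Fri); 6 January 2002 (Sun); 13 January 2002 (Sun); 3 February 2002 (Sun); 14 February 2002 (Thu).
2 of the 6 holidays fall on weekdays; the rest are weekends and were already excluded.
Business days: 55 − 2 = 53.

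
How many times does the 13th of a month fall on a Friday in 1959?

3

The 13th falls on a Friday when the month's 13th has weekday Fri.
Jan 13 is Tue; Feb 13 is Fri ✓; Mar 13 is Fri ✓; Apr 13 is Mon; May 13 is Wed; Jun 13 is Sat; Jul 13 is Mon; Aug 13 is Thu; Sep 13 is Sun; Oct 13 is Tue; Nov 13 is Fri ✓; Dec 13 is Sun.
Friday the 13ths: Feb, Mar, Nov.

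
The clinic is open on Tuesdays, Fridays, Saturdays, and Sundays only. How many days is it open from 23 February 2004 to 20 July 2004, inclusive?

23 February 2004 is a Monday.
From 23 February 2004 to 20 July 2004 is 149 days inclusive.
149 = 7 × 21 + 2, so there are 21 full weeks plus 2 extra days.
Each full week contributes 4 days from the set (Tue, Fri, Sat, Sun): 21 × 4 = 84.
The 2 extra days are Monday, Tuesday — 1 of them qualifies.
Total: 84 + 1 = 85.

85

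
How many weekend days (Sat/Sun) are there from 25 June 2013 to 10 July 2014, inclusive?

25 June 2013 is a Tuesday.
The range spans 381 days (inclusive of both endpoints).
381 = 7 × 54 + 3, so there are 54 full weeks plus 3 extra days.
Each full week contributes 2 weekend days (Sat, Sun): 54 × 2 = 108.
The 3 extra days are Tuesday, Wednesday, Thursday — none qualify.
Total: 108 + 0 = 108.

108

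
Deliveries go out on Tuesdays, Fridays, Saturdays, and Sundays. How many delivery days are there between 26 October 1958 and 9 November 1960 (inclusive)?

426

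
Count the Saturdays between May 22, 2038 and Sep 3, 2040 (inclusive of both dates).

120

May 22, 2038 is a Saturday.
From May 22, 2038 to Sep 3, 2040 is 836 days inclusive.
836 = 7 × 119 + 3, so there are 119 full weeks plus 3 extra days.
Each full week contributes one Saturday: 119 so far.
The 3 extra days are Sat, Sun, Mon — 1 of them qualifies.
Total: 119 + 1 = 120.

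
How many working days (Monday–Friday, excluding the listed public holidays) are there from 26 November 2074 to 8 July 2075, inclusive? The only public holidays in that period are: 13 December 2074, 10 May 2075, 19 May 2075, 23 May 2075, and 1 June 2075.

26 November 2074 is a Monday.
The range spans 225 days (inclusive of both endpoints).
225 = 7 × 32 + 1, so there are 32 full weeks plus 1 extra day.
Each full week contributes 5 weekdays (Mon–Fri): 32 × 5 = 160.
The 1 extra day is Monday — 1 of them qualifies.
Total: 160 + 1 = 161.
Holidays: 13 December 2074 (Thu); 10 May 2075 (Fri); 19 May 2075 (Sun); 23 May 2075 (Thu); 1 June 2075 (Sat).
3 of the 5 holidays fall on weekdays; the rest are weekends and were already excluded.
Business days: 161 − 3 = 158.

158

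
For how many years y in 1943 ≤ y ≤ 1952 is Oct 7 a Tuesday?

Day of week of October 7 in each year:
1943: Thu, 1944: Sat, 1945: Sun, 1946: Mon, 1947: Tue ✓, 1948: Thu, 1949: Fri, 1950: Sat, 1951: Sun, 1952: Tue ✓
Tuesdays: 1947, 1952.

2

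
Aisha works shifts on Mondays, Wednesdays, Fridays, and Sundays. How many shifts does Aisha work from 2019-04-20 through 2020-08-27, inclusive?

2019-04-20 is a Saturday.
From 2019-04-20 to 2020-08-27 is 496 days inclusive.
496 = 7 × 70 + 6, so there are 70 full weeks plus 6 extra days.
Each full week contributes 4 days from the set (Mon, Wed, Fri, Sun): 70 × 4 = 280.
The 6 extra days are Sat, Sun, Mon, Tue, Wed, Thu — 3 of them qualify.
Total: 280 + 3 = 283.

283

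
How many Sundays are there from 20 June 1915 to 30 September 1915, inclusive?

20 June 1915 is a Sunday.
From 20 June 1915 to 30 September 1915 is 103 days inclusive.
103 = 7 × 14 + 5, so there are 14 full weeks plus 5 extra days.
Each full week contributes one Sunday: 14 so far.
The 5 extra days are Sun, Mon, Tue, Wed, Thu — 1 of them qualifies.
Total: 14 + 1 = 15.

15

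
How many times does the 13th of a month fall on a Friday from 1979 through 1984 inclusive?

Friday-the-13ths by year:
1979: Apr, Jul
1980: Jun
1981: Feb, Mar, Nov
1982: Aug
1983: May
1984: Jan, Apr, Jul

11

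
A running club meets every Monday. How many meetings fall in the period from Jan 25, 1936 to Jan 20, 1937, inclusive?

52

Jan 25, 1936 is a Saturday.
The range spans 362 days (inclusive of both endpoints).
362 = 7 × 51 + 5, so there are 51 full weeks plus 5 extra days.
Each full week contributes one Monday: 51 so far.
The 5 extra days are Saturday, Sunday, Monday, Tuesday, Wednesday — 1 of them qualifies.
Total: 51 + 1 = 52.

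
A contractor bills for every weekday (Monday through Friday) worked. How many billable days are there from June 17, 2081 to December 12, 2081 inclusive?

129

June 17, 2081 is a Tuesday.
The range spans 179 days (inclusive of both endpoints).
179 = 7 × 25 + 4, so there are 25 full weeks plus 4 extra days.
Each full week contributes 5 weekdays (Mon–Fri): 25 × 5 = 125.
The 4 extra days are Tuesday, Wednesday, Thursday, Friday — 4 of them qualify.
Total: 125 + 4 = 129.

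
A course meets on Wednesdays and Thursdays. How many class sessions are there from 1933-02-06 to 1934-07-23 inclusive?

152

1933-02-06 is a Monday.
From 1933-02-06 to 1934-07-23 is 533 days inclusive.
533 = 7 × 76 + 1, so there are 76 full weeks plus 1 extra day.
Each full week contributes 2 days from the set (Wed, Thu): 76 × 2 = 152.
The 1 extra day is Monday — none qualify.
Total: 152 + 0 = 152.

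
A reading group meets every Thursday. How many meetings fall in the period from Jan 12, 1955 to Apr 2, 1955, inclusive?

12 Thursdays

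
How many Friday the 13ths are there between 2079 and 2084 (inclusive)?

Friday-the-13ths by year:
2079: Jan, Oct
2080: Sep, Dec
2081: Jun
2082: Feb, Mar, Nov
2083: Aug
2084: Oct

10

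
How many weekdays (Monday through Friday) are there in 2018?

2018-01-01 is a Monday.
The range spans 365 days (inclusive of both endpoints).
365 = 7 × 52 + 1, so there are 52 full weeks plus 1 extra day.
Each full week contributes 5 weekdays (Mon–Fri): 52 × 5 = 260.
The 1 extra day is Mon — 1 of them qualifies.
Total: 260 + 1 = 261.

261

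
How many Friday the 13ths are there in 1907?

2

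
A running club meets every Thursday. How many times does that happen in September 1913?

4

1913-09-01 is a Monday.
That's 30 days from start to end, counting both.
30 = 7 × 4 + 2, so there are 4 full weeks plus 2 extra days.
Each full week contributes one Thursday: 4 so far.
The 2 extra days are Mon, Tue — none qualify.
Total: 4 + 0 = 4.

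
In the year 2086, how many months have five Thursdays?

4

A month has five Thursdays exactly when Thursday falls within its first (length − 28) days.
Jan: 31 days, starts Tue → 5 of Tue, Wed, Thu ✓
Feb: 28 days, starts Fri → 5 of (none)
Mar: 31 days, starts Fri → 5 of Fri, Sat, Sun
Apr: 30 days, starts Mon → 5 of Mon, Tue
May: 31 days, starts Wed → 5 of Wed, Thu, Fri ✓
Jun: 30 days, starts Sat → 5 of Sat, Sun
Jul: 31 days, starts Mon → 5 of Mon, Tue, Wed
Aug: 31 days, starts Thu → 5 of Thu, Fri, Sat ✓
Sep: 30 days, starts Sun → 5 of Sun, Mon
Oct: 31 days, starts Tue → 5 of Tue, Wed, Thu ✓
Nov: 30 days, starts Fri → 5 of Fri, Sat
Dec: 31 days, starts Sun → 5 of Sun, Mon, Tue
Months with five Thursdays: Jan, May, Aug, Oct.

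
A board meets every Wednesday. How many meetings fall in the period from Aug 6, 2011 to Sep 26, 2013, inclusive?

Aug 6, 2011 is a Saturday.
From Aug 6, 2011 to Sep 26, 2013 is 783 days inclusive.
783 = 7 × 111 + 6, so there are 111 full weeks plus 6 extra days.
Each full week contributes one Wednesday: 111 so far.
The 6 extra days are Saturday, Sunday, Monday, Tuesday, Wednesday, Thursday — 1 of them qualifies.
Total: 111 + 1 = 112.

112 Wednesdays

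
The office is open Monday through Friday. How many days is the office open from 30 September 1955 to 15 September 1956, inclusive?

251 weekdays

30 September 1955 is a Friday.
That's 352 days from start to end, counting both.
352 = 7 × 50 + 2, so there are 50 full weeks plus 2 extra days.
Each full week contributes 5 weekdays (Mon–Fri): 50 × 5 = 250.
The 2 extra days are Fri, Sat — 1 of them qualifies.
Total: 250 + 1 = 251.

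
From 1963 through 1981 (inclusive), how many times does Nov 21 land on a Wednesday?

2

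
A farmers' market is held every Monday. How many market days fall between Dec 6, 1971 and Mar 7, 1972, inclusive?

14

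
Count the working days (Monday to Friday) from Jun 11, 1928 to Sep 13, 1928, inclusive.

Jun 11, 1928 is a Monday.
The range spans 95 days (inclusive of both endpoints).
95 = 7 × 13 + 4, so there are 13 full weeks plus 4 extra days.
Each full week contributes 5 weekdays (Mon–Fri): 13 × 5 = 65.
The 4 extra days are Mon, Tue, Wed, Thu — 4 of them qualify.
Total: 65 + 4 = 69.

69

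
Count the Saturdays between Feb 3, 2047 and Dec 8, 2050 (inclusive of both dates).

Feb 3, 2047 is a Sunday.
The range spans 1405 days (inclusive of both endpoints).
1405 = 7 × 200 + 5, so there are 200 full weeks plus 5 extra days.
Each full week contributes one Saturday: 200 so far.
The 5 extra days are Sunday, Monday, Tuesday, Wednesday, Thursday — none qualify.
Total: 200 + 0 = 200.

200 Saturdays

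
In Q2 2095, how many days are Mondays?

Apr 1, 2095 is a Friday.
The range spans 91 days (inclusive of both endpoints).
91 = 7 × 13, so the span is exactly 13 full weeks.
Each full week contributes one Monday: 13 so far.
Total: 13.

13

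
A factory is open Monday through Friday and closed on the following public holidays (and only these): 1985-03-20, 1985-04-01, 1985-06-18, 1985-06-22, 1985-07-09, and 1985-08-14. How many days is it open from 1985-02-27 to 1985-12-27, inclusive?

213

1985-02-27 is a Wednesday.
From 1985-02-27 to 1985-12-27 is 304 days inclusive.
304 = 7 × 43 + 3, so there are 43 full weeks plus 3 extra days.
Each full week contributes 5 weekdays (Mon–Fri): 43 × 5 = 215.
The 3 extra days are Wednesday, Thursday, Friday — 3 of them qualify.
Total: 215 + 3 = 218.
Holidays: 1985-03-20 (Wed); 1985-04-01 (Mon); 1985-06-18 (Tue); 1985-06-22 (Sat); 1985-07-09 (Tue); 1985-08-14 (Wed).
5 of the 6 holidays fall on weekdays; the rest are weekends and were already excluded.
Business days: 218 − 5 = 213.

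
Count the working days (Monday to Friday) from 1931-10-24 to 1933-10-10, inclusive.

1931-10-24 is a Saturday.
From 1931-10-24 to 1933-10-10 is 718 days inclusive.
718 = 7 × 102 + 4, so there are 102 full weeks plus 4 extra days.
Each full week contributes 5 weekdays (Mon–Fri): 102 × 5 = 510.
The 4 extra days are Saturday, Sunday, Monday, Tuesday — 2 of them qualify.
Total: 510 + 2 = 512.

512 weekdays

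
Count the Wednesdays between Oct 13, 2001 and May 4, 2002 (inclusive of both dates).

Oct 13, 2001 is a Saturday.
From Oct 13, 2001 to May 4, 2002 is 204 days inclusive.
204 = 7 × 29 + 1, so there are 29 full weeks plus 1 extra day.
Each full week contributes one Wednesday: 29 so far.
The 1 extra day is Sat — none qualify.
Total: 29 + 0 = 29.

29 Wednesdays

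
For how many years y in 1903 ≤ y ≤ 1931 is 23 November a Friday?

4

Day of week of November 23 in each year:
1903: Mon, 1904: Wed, 1905: Thu, 1906: Fri ✓, 1907: Sat, 1908: Mon, 1909: Tue, 1910: Wed, 1911: Thu, 1912: Sat, 1913: Sun, 1914: Mon, 1915: Tue, 1916: Thu, 1917: Fri ✓, 1918: Sat, 1919: Sun, 1920: Tue, 1921: Wed, 1922: Thu, 1923: Fri ✓, 1924: Sun, 1925: Mon, 1926: Tue, 1927: Wed, 1928: Fri ✓, 1929: Sat, 1930: Sun, 1931: Mon
Fridays: 1906, 1917, 1923, 1928.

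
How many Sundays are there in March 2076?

5

1 March 2076 is a Sunday.
That's 31 days from start to end, counting both.
31 = 7 × 4 + 3, so there are 4 full weeks plus 3 extra days.
Each full week contributes one Sunday: 4 so far.
The 3 extra days are Sun, Mon, Tue — 1 of them qualifies.
Total: 4 + 1 = 5.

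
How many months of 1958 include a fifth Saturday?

4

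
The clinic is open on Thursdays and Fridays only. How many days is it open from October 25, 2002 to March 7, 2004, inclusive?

October 25, 2002 is a Friday.
That's 500 days from start to end, counting both.
500 = 7 × 71 + 3, so there are 71 full weeks plus 3 extra days.
Each full week contributes 2 days from the set (Thu, Fri): 71 × 2 = 142.
The 3 extra days are Friday, Saturday, Sunday — 1 of them qualifies.
Total: 142 + 1 = 143.

143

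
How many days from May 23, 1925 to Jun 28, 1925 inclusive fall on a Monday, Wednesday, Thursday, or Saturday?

May 23, 1925 is a Saturday.
The range spans 37 days (inclusive of both endpoints).
37 = 7 × 5 + 2, so there are 5 full weeks plus 2 extra days.
Each full week contributes 4 days from the set (Mon, Wed, Thu, Sat): 5 × 4 = 20.
The 2 extra days are Saturday, Sunday — 1 of them qualifies.
Total: 20 + 1 = 21.

21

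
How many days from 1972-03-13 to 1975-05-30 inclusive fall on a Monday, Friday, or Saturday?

503

1972-03-13 is a Monday.
From 1972-03-13 to 1975-05-30 is 1174 days inclusive.
1174 = 7 × 167 + 5, so there are 167 full weeks plus 5 extra days.
Each full week contributes 3 days from the set (Mon, Fri, Sat): 167 × 3 = 501.
The 5 extra days are Monday, Tuesday, Wednesday, Thursday, Friday — 2 of them qualify.
Total: 501 + 2 = 503.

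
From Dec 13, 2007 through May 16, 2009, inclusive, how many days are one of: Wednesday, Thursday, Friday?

Dec 13, 2007 is a Thursday.
That's 521 days from start to end, counting both.
521 = 7 × 74 + 3, so there are 74 full weeks plus 3 extra days.
Each full week contributes 3 days from the set (Wed, Thu, Fri): 74 × 3 = 222.
The 3 extra days are Thu, Fri, Sat — 2 of them qualify.
Total: 222 + 2 = 224.

224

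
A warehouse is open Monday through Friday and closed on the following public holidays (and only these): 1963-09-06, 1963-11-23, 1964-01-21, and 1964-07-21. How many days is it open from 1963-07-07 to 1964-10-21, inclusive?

335

1963-07-07 is a Sunday.
From 1963-07-07 to 1964-10-21 is 473 days inclusive.
473 = 7 × 67 + 4, so there are 67 full weeks plus 4 extra days.
Each full week contributes 5 weekdays (Mon–Fri): 67 × 5 = 335.
The 4 extra days are Sun, Mon, Tue, Wed — 3 of them qualify.
Total: 335 + 3 = 338.
Holidays: 1963-09-06 (Fri); 1963-11-23 (Sat); 1964-01-21 (Tue); 1964-07-21 (Tue).
3 of the 4 holidays fall on weekdays; the rest are weekends and were already excluded.
Business days: 338 − 3 = 335.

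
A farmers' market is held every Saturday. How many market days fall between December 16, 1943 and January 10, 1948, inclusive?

213

December 16, 1943 is a Thursday.
The range spans 1487 days (inclusive of both endpoints).
1487 = 7 × 212 + 3, so there are 212 full weeks plus 3 extra days.
Each full week contributes one Saturday: 212 so far.
The 3 extra days are Thu, Fri, Sat — 1 of them qualifies.
Total: 212 + 1 = 213.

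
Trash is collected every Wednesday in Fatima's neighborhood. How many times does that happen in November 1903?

4

November 1, 1903 is a Sunday.
That's 30 days from start to end, counting both.
30 = 7 × 4 + 2, so there are 4 full weeks plus 2 extra days.
Each full week contributes one Wednesday: 4 so far.
The 2 extra days are Sun, Mon — none qualify.
Total: 4 + 0 = 4.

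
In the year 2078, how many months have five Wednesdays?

A month has five Wednesdays exactly when Wednesday falls within its first (length − 28) days.
Jan: 31 days, starts Sat → 5 of Sat, Sun, Mon
Feb: 28 days, starts Tue → 5 of (none)
Mar: 31 days, starts Tue → 5 of Tue, Wed, Thu ✓
Apr: 30 days, starts Fri → 5 of Fri, Sat
May: 31 days, starts Sun → 5 of Sun, Mon, Tue
Jun: 30 days, starts Wed → 5 of Wed, Thu ✓
Jul: 31 days, starts Fri → 5 of Fri, Sat, Sun
Aug: 31 days, starts Mon → 5 of Mon, Tue, Wed ✓
Sep: 30 days, starts Thu → 5 of Thu, Fri
Oct: 31 days, starts Sat → 5 of Sat, Sun, Mon
Nov: 30 days, starts Tue → 5 of Tue, Wed ✓
Dec: 31 days, starts Thu → 5 of Thu, Fri, Sat
Months with five Wednesdays: Mar, Jun, Aug, Nov.

4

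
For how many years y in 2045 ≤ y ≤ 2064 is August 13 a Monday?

3

Day of week of August 13 in each year:
2045: Sun, 2046: Mon ✓, 2047: Tue, 2048: Thu, 2049: Fri, 2050: Sat, 2051: Sun, 2052: Tue, 2053: Wed, 2054: Thu, 2055: Fri, 2056: Sun, 2057: Mon ✓, 2058: Tue, 2059: Wed, 2060: Fri, 2061: Sat, 2062: Sun, 2063: Mon ✓, 2064: Wed
Mondays: 2046, 2057, 2063.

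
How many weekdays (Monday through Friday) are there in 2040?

1 January 2040 is a Sunday.
The range spans 366 days (inclusive of both endpoints).
366 = 7 × 52 + 2, so there are 52 full weeks plus 2 extra days.
Each full week contributes 5 weekdays (Mon–Fri): 52 × 5 = 260.
The 2 extra days are Sun, Mon — 1 of them qualifies.
Total: 260 + 1 = 261.

261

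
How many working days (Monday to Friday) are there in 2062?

Jan 1, 2062 is a Sunday.
That's 365 days from start to end, counting both.
365 = 7 × 52 + 1, so there are 52 full weeks plus 1 extra day.
Each full week contributes 5 weekdays (Mon–Fri): 52 × 5 = 260.
The 1 extra day is Sun — none qualify.
Total: 260 + 0 = 260.

260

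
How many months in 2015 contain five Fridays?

4

A month has five Fridays exactly when Friday falls within its first (length − 28) days.
Jan: 31 days, starts Thu → 5 of Thu, Fri, Sat ✓
Feb: 28 days, starts Sun → 5 of (none)
Mar: 31 days, starts Sun → 5 of Sun, Mon, Tue
Apr: 30 days, starts Wed → 5 of Wed, Thu
May: 31 days, starts Fri → 5 of Fri, Sat, Sun ✓
Jun: 30 days, starts Mon → 5 of Mon, Tue
Jul: 31 days, starts Wed → 5 of Wed, Thu, Fri ✓
Aug: 31 days, starts Sat → 5 of Sat, Sun, Mon
Sep: 30 days, starts Tue → 5 of Tue, Wed
Oct: 31 days, starts Thu → 5 of Thu, Fri, Sat ✓
Nov: 30 days, starts Sun → 5 of Sun, Mon
Dec: 31 days, starts Tue → 5 of Tue, Wed, Thu
Months with five Fridays: Jan, May, Jul, Oct.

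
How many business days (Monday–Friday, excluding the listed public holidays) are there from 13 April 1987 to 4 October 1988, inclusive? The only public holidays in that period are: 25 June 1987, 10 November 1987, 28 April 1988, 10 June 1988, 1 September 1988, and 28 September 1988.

381 business days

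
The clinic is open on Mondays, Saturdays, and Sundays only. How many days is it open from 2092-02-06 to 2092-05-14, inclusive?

42

2092-02-06 is a Wednesday.
That's 99 days from start to end, counting both.
99 = 7 × 14 + 1, so there are 14 full weeks plus 1 extra day.
Each full week contributes 3 days from the set (Mon, Sat, Sun): 14 × 3 = 42.
The 1 extra day is Wednesday — none qualify.
Total: 42 + 0 = 42.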